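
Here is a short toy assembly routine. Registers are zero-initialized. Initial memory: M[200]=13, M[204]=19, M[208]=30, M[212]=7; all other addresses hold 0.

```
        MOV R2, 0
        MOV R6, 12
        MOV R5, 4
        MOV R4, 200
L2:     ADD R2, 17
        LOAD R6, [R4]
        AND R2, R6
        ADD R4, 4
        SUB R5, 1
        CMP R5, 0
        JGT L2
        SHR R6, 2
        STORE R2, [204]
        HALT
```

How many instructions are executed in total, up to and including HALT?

R2=0
R6=12
R5=4
R4=200
R2=0+17=17
R6=M[200]=13
R2=17&13=1
R4=200+4=204
R5=4-1=3
CMP R5, 0  (cmp 3,0)
JGT L2: taken
R2=1+17=18
R6=M[204]=19
R2=18&19=18
R4=204+4=208
R5=3-1=2
CMP R5, 0  (cmp 2,0)
JGT L2: taken
R2=18+17=35
R6=M[208]=30
R2=35&30=2
R4=208+4=212
R5=2-1=1
CMP R5, 0  (cmp 1,0)
JGT L2: taken
R2=2+17=19
R6=M[212]=7
R2=19&7=3
R4=212+4=216
R5=1-1=0
CMP R5, 0  (cmp 0,0)
JGT L2: not taken
R6=7>>2=1
STORE R2, [204] → M[204]=3
halt.
Total executed instructions: 35.

35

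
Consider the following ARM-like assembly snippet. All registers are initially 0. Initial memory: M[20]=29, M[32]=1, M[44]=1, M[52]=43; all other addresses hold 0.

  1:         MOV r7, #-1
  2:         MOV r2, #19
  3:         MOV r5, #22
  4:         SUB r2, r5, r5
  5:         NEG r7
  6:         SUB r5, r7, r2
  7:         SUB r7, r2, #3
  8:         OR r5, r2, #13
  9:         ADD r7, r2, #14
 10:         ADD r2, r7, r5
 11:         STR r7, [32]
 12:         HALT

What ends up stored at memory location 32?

14

r7=-1
r2=19
r5=22
r2=22-22=0
r7=-(-1)=1
r5=1-0=1
r7=0-3=-3
r5=0|13=13
r7=0+14=14
r2=14+13=27
STR r7, [32] → M[32]=14
halt.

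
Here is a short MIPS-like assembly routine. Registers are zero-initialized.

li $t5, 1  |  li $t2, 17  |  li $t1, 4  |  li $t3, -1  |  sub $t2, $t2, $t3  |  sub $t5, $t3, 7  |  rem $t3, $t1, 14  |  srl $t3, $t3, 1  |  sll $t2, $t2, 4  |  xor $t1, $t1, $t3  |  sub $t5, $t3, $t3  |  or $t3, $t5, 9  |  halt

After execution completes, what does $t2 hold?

li $t5, 1 → $t5=1
li $t2, 17 → $t2=17
li $t1, 4 → $t1=4
li $t3, -1 → $t3=-1
sub $t2, $t2, $t3 → $t2=17-(-1)=18
sub $t5, $t3, 7 → $t5=(-1)-7=-8
rem $t3, $t1, 14 → $t3=4%14=4
srl $t3, $t3, 1 → $t3=4>>1=2
sll $t2, $t2, 4 → $t2=18<<4=288
xor $t1, $t1, $t3 → $t1=4^2=6
sub $t5, $t3, $t3 → $t5=2-2=0
or $t3, $t5, 9 → $t3=0|9=9
halt.

288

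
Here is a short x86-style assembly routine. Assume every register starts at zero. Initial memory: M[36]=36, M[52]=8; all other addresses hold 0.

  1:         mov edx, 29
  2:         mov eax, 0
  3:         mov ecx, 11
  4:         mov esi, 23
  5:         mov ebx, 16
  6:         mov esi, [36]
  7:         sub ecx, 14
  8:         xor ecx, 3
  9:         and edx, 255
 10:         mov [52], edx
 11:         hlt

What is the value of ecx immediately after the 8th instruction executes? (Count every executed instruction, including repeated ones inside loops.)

-2

mov edx, 29 → edx=29
mov eax, 0 → eax=0
mov ecx, 11 → ecx=11
mov esi, 23 → esi=23
mov ebx, 16 → ebx=16
mov esi, [36] → esi=M[36]=36
sub ecx, 14 → ecx=11-14=-3
xor ecx, 3 → ecx=(-3)^3=-2
After step 8: ecx = -2.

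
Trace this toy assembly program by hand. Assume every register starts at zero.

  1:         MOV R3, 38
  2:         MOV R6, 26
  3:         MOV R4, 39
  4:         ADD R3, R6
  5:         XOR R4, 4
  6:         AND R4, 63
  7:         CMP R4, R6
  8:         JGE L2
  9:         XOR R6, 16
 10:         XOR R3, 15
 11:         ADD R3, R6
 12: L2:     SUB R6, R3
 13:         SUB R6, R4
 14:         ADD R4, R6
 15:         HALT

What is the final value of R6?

MOV R3, 38 → R3=38
MOV R6, 26 → R6=26
MOV R4, 39 → R4=39
ADD R3, R6 → R3=38+26=64
XOR R4, 4 → R4=39^4=35
AND R4, 63 → R4=35&63=35
CMP R4, R6  (cmp 35,26)
JGE L2: taken
SUB R6, R3 → R6=26-64=-38
SUB R6, R4 → R6=(-38)-35=-73
ADD R4, R6 → R4=35+(-73)=-38
halt.

-73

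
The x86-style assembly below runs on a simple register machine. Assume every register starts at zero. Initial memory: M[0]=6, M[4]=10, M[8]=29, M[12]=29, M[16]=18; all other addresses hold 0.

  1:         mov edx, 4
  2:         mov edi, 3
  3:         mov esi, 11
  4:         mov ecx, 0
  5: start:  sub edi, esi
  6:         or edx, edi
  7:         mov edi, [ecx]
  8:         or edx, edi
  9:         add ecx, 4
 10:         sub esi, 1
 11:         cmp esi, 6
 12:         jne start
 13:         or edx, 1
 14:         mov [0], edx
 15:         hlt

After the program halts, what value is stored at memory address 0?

-1

edx=4
edi=3
esi=11
ecx=0
edi=3-11=-8
edx=4|(-8)=-4
edi=M[0]=6
edx=(-4)|6=-2
ecx=0+4=4
esi=11-1=10
cmp esi, 6  (cmp 10,6)
jne start: taken
edi=6-10=-4
edx=(-2)|(-4)=-2
edi=M[4]=10
edx=(-2)|10=-2
ecx=4+4=8
esi=10-1=9
cmp esi, 6  (cmp 9,6)
jne start: taken
edi=10-9=1
edx=(-2)|1=-1
edi=M[8]=29
edx=(-1)|29=-1
ecx=8+4=12
esi=9-1=8
cmp esi, 6  (cmp 8,6)
jne start: taken
edi=29-8=21
edx=(-1)|21=-1
edi=M[12]=29
edx=(-1)|29=-1
ecx=12+4=16
esi=8-1=7
cmp esi, 6  (cmp 7,6)
jne start: taken
edi=29-7=22
edx=(-1)|22=-1
edi=M[16]=18
edx=(-1)|18=-1
ecx=16+4=20
esi=7-1=6
cmp esi, 6  (cmp 6,6)
jne start: not taken
edx=(-1)|1=-1
mov [0], edx → M[0]=-1
halt.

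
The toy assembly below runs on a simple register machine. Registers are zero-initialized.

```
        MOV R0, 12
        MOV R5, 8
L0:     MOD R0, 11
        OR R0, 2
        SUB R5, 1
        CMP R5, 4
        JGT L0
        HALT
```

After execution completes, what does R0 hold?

3

after MOV R0, 12: R0=12
after MOV R5, 8: R5=8
after MOD R0, 11: R0=12%11=1
after OR R0, 2: R0=1|2=3
after SUB R5, 1: R5=8-1=7
CMP R5, 4  (cmp 7,4)
JGT L0: taken
after MOD R0, 11: R0=3%11=3
after OR R0, 2: R0=3|2=3
after SUB R5, 1: R5=7-1=6
CMP R5, 4  (cmp 6,4)
JGT L0: taken
after MOD R0, 11: R0=3%11=3
after OR R0, 2: R0=3|2=3
after SUB R5, 1: R5=6-1=5
CMP R5, 4  (cmp 5,4)
JGT L0: taken
after MOD R0, 11: R0=3%11=3
after OR R0, 2: R0=3|2=3
after SUB R5, 1: R5=5-1=4
CMP R5, 4  (cmp 4,4)
JGT L0: not taken
halt.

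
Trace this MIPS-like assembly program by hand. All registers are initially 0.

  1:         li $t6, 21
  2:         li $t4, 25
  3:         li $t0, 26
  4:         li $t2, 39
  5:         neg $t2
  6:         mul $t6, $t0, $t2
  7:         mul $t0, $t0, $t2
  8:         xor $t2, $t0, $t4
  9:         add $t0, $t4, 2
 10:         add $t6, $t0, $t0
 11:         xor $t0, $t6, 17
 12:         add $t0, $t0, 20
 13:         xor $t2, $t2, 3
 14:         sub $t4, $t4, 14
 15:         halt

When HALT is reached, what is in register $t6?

li $t6, 21 → $t6=21
li $t4, 25 → $t4=25
li $t0, 26 → $t0=26
li $t2, 39 → $t2=39
neg $t2 → $t2=-(39)=-39
mul $t6, $t0, $t2 → $t6=26*(-39)=-1014
mul $t0, $t0, $t2 → $t0=26*(-39)=-1014
xor $t2, $t0, $t4 → $t2=(-1014)^25=-1005
add $t0, $t4, 2 → $t0=25+2=27
add $t6, $t0, $t0 → $t6=27+27=54
xor $t0, $t6, 17 → $t0=54^17=39
add $t0, $t0, 20 → $t0=39+20=59
xor $t2, $t2, 3 → $t2=(-1005)^3=-1008
sub $t4, $t4, 14 → $t4=25-14=11
halt.

54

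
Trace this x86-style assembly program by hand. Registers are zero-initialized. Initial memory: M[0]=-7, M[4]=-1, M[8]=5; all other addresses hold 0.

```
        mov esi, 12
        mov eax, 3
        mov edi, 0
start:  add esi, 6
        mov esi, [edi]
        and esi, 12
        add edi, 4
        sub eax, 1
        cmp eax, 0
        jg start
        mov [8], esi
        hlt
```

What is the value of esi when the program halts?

4

mov esi, 12 → esi=12
mov eax, 3 → eax=3
mov edi, 0 → edi=0
add esi, 6 → esi=12+6=18
mov esi, [edi] → esi=M[0]=-7
and esi, 12 → esi=(-7)&12=8
add edi, 4 → edi=0+4=4
sub eax, 1 → eax=3-1=2
cmp eax, 0  (cmp 2,0)
jg start: taken
add esi, 6 → esi=8+6=14
mov esi, [edi] → esi=M[4]=-1
and esi, 12 → esi=(-1)&12=12
add edi, 4 → edi=4+4=8
sub eax, 1 → eax=2-1=1
cmp eax, 0  (cmp 1,0)
jg start: taken
add esi, 6 → esi=12+6=18
mov esi, [edi] → esi=M[8]=5
and esi, 12 → esi=5&12=4
add edi, 4 → edi=8+4=12
sub eax, 1 → eax=1-1=0
cmp eax, 0  (cmp 0,0)
jg start: not taken
mov [8], esi → M[8]=4
halt.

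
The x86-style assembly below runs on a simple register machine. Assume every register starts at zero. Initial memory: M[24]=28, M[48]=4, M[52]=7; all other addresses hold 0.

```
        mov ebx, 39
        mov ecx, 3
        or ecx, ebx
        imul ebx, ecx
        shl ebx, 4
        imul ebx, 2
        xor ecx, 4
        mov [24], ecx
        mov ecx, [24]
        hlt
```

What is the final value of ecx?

35

after mov ebx, 39: ebx=39
after mov ecx, 3: ecx=3
after or ecx, ebx: ecx=3|39=39
after imul ebx, ecx: ebx=39*39=1521
after shl ebx, 4: ebx=1521<<4=24336
after imul ebx, 2: ebx=24336*2=48672
after xor ecx, 4: ecx=39^4=35
mov [24], ecx → M[24]=35
after mov ecx, [24]: ecx=M[24]=35
halt.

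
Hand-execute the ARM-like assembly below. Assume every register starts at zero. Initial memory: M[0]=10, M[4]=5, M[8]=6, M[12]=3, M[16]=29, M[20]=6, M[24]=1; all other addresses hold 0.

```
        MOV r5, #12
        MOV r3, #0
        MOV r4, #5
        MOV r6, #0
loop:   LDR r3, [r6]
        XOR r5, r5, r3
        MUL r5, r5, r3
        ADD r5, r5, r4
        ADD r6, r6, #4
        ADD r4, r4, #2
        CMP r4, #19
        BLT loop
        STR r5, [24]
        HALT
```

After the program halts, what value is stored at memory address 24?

r5=12
r3=0
r4=5
r6=0
r3=M[0]=10
r5=12^10=6
r5=6*10=60
r5=60+5=65
r6=0+4=4
r4=5+2=7
CMP r4, #19  (cmp 7,19)
BLT loop: taken
r3=M[4]=5
r5=65^5=68
r5=68*5=340
r5=340+7=347
r6=4+4=8
r4=7+2=9
CMP r4, #19  (cmp 9,19)
BLT loop: taken
r3=M[8]=6
r5=347^6=349
r5=349*6=2094
r5=2094+9=2103
r6=8+4=12
r4=9+2=11
CMP r4, #19  (cmp 11,19)
BLT loop: taken
r3=M[12]=3
r5=2103^3=2100
r5=2100*3=6300
r5=6300+11=6311
r6=12+4=16
r4=11+2=13
CMP r4, #19  (cmp 13,19)
BLT loop: taken
r3=M[16]=29
r5=6311^29=6330
r5=6330*29=183570
r5=183570+13=183583
r6=16+4=20
r4=13+2=15
CMP r4, #19  (cmp 15,19)
BLT loop: taken
r3=M[20]=6
r5=183583^6=183577
r5=183577*6=1101462
r5=1101462+15=1101477
r6=20+4=24
r4=15+2=17
CMP r4, #19  (cmp 17,19)
BLT loop: taken
r3=M[24]=1
r5=1101477^1=1101476
r5=1101476*1=1101476
r5=1101476+17=1101493
r6=24+4=28
r4=17+2=19
CMP r4, #19  (cmp 19,19)
BLT loop: not taken
STR r5, [24] → M[24]=1101493
halt.

1101493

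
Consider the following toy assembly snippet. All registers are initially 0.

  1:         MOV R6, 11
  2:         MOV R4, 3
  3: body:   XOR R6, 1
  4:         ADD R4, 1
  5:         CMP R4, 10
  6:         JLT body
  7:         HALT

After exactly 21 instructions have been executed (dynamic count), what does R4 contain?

8

MOV R6, 11 → R6=11
MOV R4, 3 → R4=3
XOR R6, 1 → R6=11^1=10
ADD R4, 1 → R4=3+1=4
CMP R4, 10  (cmp 4,10)
JLT body: taken
XOR R6, 1 → R6=10^1=11
ADD R4, 1 → R4=4+1=5
CMP R4, 10  (cmp 5,10)
JLT body: taken
XOR R6, 1 → R6=11^1=10
ADD R4, 1 → R4=5+1=6
CMP R4, 10  (cmp 6,10)
JLT body: taken
XOR R6, 1 → R6=10^1=11
ADD R4, 1 → R4=6+1=7
CMP R4, 10  (cmp 7,10)
JLT body: taken
XOR R6, 1 → R6=11^1=10
ADD R4, 1 → R4=7+1=8
CMP R4, 10  (cmp 8,10)
After step 21: R4 = 8.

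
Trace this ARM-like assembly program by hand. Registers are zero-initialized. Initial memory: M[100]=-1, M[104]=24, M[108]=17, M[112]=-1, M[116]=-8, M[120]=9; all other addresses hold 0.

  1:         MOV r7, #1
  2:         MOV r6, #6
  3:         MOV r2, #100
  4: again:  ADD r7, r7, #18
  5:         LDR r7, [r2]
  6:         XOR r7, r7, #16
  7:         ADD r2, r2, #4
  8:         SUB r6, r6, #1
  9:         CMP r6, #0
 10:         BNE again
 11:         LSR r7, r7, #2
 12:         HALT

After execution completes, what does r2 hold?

124

r7=1
r6=6
r2=100
r7=1+18=19
r7=M[100]=-1
r7=(-1)^16=-17
r2=100+4=104
r6=6-1=5
CMP r6, #0  (cmp 5,0)
BNE again: taken
r7=(-17)+18=1
r7=M[104]=24
r7=24^16=8
r2=104+4=108
r6=5-1=4
CMP r6, #0  (cmp 4,0)
BNE again: taken
r7=8+18=26
r7=M[108]=17
r7=17^16=1
r2=108+4=112
r6=4-1=3
CMP r6, #0  (cmp 3,0)
BNE again: taken
r7=1+18=19
r7=M[112]=-1
r7=(-1)^16=-17
r2=112+4=116
r6=3-1=2
CMP r6, #0  (cmp 2,0)
BNE again: taken
r7=(-17)+18=1
r7=M[116]=-8
r7=(-8)^16=-24
r2=116+4=120
r6=2-1=1
CMP r6, #0  (cmp 1,0)
BNE again: taken
r7=(-24)+18=-6
r7=M[120]=9
r7=9^16=25
r2=120+4=124
r6=1-1=0
CMP r6, #0  (cmp 0,0)
BNE again: not taken
r7=25>>2=6
halt.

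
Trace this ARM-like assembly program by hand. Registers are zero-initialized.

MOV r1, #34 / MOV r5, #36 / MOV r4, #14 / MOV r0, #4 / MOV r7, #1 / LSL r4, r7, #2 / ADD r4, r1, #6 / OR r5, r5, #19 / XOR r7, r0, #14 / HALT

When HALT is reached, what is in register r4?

40

after MOV r1, #34: r1=34
after MOV r5, #36: r5=36
after MOV r4, #14: r4=14
after MOV r0, #4: r0=4
after MOV r7, #1: r7=1
after LSL r4, r7, #2: r4=1<<2=4
after ADD r4, r1, #6: r4=34+6=40
after OR r5, r5, #19: r5=36|19=55
after XOR r7, r0, #14: r7=4^14=10
halt.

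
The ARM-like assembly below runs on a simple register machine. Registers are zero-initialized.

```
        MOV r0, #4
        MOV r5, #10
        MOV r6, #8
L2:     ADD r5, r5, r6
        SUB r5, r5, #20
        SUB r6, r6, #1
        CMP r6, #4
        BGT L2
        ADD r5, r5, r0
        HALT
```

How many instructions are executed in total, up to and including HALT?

25

MOV r0, #4 → r0=4
MOV r5, #10 → r5=10
MOV r6, #8 → r6=8
ADD r5, r5, r6 → r5=10+8=18
SUB r5, r5, #20 → r5=18-20=-2
SUB r6, r6, #1 → r6=8-1=7
CMP r6, #4  (cmp 7,4)
BGT L2: taken
ADD r5, r5, r6 → r5=(-2)+7=5
SUB r5, r5, #20 → r5=5-20=-15
SUB r6, r6, #1 → r6=7-1=6
CMP r6, #4  (cmp 6,4)
BGT L2: taken
ADD r5, r5, r6 → r5=(-15)+6=-9
SUB r5, r5, #20 → r5=(-9)-20=-29
SUB r6, r6, #1 → r6=6-1=5
CMP r6, #4  (cmp 5,4)
BGT L2: taken
ADD r5, r5, r6 → r5=(-29)+5=-24
SUB r5, r5, #20 → r5=(-24)-20=-44
SUB r6, r6, #1 → r6=5-1=4
CMP r6, #4  (cmp 4,4)
BGT L2: not taken
ADD r5, r5, r0 → r5=(-44)+4=-40
halt.
Total executed instructions: 25.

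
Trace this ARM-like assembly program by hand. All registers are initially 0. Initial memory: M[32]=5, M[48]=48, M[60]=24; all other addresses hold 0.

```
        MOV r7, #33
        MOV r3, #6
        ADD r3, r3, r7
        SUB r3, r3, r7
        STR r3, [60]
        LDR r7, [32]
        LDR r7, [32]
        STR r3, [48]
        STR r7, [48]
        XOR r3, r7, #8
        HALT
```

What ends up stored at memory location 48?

MOV r7, #33 → r7=33
MOV r3, #6 → r3=6
ADD r3, r3, r7 → r3=6+33=39
SUB r3, r3, r7 → r3=39-33=6
STR r3, [60] → M[60]=6
LDR r7, [32] → r7=M[32]=5
LDR r7, [32] → r7=M[32]=5
STR r3, [48] → M[48]=6
STR r7, [48] → M[48]=5
XOR r3, r7, #8 → r3=5^8=13
halt.

5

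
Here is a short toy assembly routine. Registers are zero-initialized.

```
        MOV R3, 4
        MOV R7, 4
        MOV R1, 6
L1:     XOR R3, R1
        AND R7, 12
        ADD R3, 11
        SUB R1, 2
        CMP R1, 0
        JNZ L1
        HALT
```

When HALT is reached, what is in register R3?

R3=4
R7=4
R1=6
R3=4^6=2
R7=4&12=4
R3=2+11=13
R1=6-2=4
CMP R1, 0  (cmp 4,0)
JNZ L1: taken
R3=13^4=9
R7=4&12=4
R3=9+11=20
R1=4-2=2
CMP R1, 0  (cmp 2,0)
JNZ L1: taken
R3=20^2=22
R7=4&12=4
R3=22+11=33
R1=2-2=0
CMP R1, 0  (cmp 0,0)
JNZ L1: not taken
halt.

33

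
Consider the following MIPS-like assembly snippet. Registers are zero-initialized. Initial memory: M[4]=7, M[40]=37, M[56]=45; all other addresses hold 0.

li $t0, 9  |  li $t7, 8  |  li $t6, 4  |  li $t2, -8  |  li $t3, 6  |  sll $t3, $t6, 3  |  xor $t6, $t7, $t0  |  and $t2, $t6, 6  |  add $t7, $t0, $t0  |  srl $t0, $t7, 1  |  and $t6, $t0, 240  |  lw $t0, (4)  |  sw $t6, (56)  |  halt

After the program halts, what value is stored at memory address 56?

$t0=9
$t7=8
$t6=4
$t2=-8
$t3=6
$t3=4<<3=32
$t6=8^9=1
$t2=1&6=0
$t7=9+9=18
$t0=18>>1=9
$t6=9&240=0
$t0=M[4]=7
sw $t6, (56) → M[56]=0
halt.

0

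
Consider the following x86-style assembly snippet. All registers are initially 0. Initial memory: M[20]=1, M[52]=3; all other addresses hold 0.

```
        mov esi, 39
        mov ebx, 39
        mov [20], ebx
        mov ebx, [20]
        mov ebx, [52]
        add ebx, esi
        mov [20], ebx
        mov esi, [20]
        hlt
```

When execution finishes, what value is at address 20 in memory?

after mov esi, 39: esi=39
after mov ebx, 39: ebx=39
mov [20], ebx → M[20]=39
after mov ebx, [20]: ebx=M[20]=39
after mov ebx, [52]: ebx=M[52]=3
after add ebx, esi: ebx=3+39=42
mov [20], ebx → M[20]=42
after mov esi, [20]: esi=M[20]=42
halt.

42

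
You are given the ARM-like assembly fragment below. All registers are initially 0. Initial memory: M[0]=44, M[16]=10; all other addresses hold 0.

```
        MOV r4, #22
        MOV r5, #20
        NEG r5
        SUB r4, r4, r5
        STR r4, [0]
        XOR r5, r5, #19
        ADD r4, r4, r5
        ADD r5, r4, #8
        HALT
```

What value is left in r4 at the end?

MOV r4, #22 → r4=22
MOV r5, #20 → r5=20
NEG r5 → r5=-(20)=-20
SUB r4, r4, r5 → r4=22-(-20)=42
STR r4, [0] → M[0]=42
XOR r5, r5, #19 → r5=(-20)^19=-1
ADD r4, r4, r5 → r4=42+(-1)=41
ADD r5, r4, #8 → r5=41+8=49
halt.

41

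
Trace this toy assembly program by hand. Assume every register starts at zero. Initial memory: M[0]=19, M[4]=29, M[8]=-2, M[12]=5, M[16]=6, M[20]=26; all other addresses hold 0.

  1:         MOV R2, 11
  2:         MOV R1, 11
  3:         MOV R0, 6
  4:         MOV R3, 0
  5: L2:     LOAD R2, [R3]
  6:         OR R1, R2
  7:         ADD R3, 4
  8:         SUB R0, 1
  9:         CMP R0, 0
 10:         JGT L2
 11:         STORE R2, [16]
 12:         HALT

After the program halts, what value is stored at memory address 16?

26

MOV R2, 11 → R2=11
MOV R1, 11 → R1=11
MOV R0, 6 → R0=6
MOV R3, 0 → R3=0
LOAD R2, [R3] → R2=M[0]=19
OR R1, R2 → R1=11|19=27
ADD R3, 4 → R3=0+4=4
SUB R0, 1 → R0=6-1=5
CMP R0, 0  (cmp 5,0)
JGT L2: taken
LOAD R2, [R3] → R2=M[4]=29
OR R1, R2 → R1=27|29=31
ADD R3, 4 → R3=4+4=8
SUB R0, 1 → R0=5-1=4
CMP R0, 0  (cmp 4,0)
JGT L2: taken
LOAD R2, [R3] → R2=M[8]=-2
OR R1, R2 → R1=31|(-2)=-1
ADD R3, 4 → R3=8+4=12
SUB R0, 1 → R0=4-1=3
CMP R0, 0  (cmp 3,0)
JGT L2: taken
LOAD R2, [R3] → R2=M[12]=5
OR R1, R2 → R1=(-1)|5=-1
ADD R3, 4 → R3=12+4=16
SUB R0, 1 → R0=3-1=2
CMP R0, 0  (cmp 2,0)
JGT L2: taken
LOAD R2, [R3] → R2=M[16]=6
OR R1, R2 → R1=(-1)|6=-1
ADD R3, 4 → R3=16+4=20
SUB R0, 1 → R0=2-1=1
CMP R0, 0  (cmp 1,0)
JGT L2: taken
LOAD R2, [R3] → R2=M[20]=26
OR R1, R2 → R1=(-1)|26=-1
ADD R3, 4 → R3=20+4=24
SUB R0, 1 → R0=1-1=0
CMP R0, 0  (cmp 0,0)
JGT L2: not taken
STORE R2, [16] → M[16]=26
halt.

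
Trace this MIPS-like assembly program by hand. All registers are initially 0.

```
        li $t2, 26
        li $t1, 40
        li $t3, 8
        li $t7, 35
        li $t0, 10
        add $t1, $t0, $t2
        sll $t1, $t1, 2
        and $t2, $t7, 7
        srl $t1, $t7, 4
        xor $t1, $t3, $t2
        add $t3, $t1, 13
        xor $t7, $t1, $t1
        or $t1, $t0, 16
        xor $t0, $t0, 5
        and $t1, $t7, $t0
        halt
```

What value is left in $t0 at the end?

$t2=26
$t1=40
$t3=8
$t7=35
$t0=10
$t1=10+26=36
$t1=36<<2=144
$t2=35&7=3
$t1=35>>4=2
$t1=8^3=11
$t3=11+13=24
$t7=11^11=0
$t1=10|16=26
$t0=10^5=15
$t1=0&15=0
halt.

15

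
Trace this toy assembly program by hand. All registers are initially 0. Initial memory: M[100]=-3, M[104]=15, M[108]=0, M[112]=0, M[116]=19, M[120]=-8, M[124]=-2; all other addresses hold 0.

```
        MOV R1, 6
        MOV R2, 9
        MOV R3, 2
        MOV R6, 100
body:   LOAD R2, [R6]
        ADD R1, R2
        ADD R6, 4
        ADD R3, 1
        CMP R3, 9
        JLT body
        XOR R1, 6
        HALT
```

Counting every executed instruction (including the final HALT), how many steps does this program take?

48

R1=6
R2=9
R3=2
R6=100
R2=M[100]=-3
R1=6+(-3)=3
R6=100+4=104
R3=2+1=3
CMP R3, 9  (cmp 3,9)
JLT body: taken
R2=M[104]=15
R1=3+15=18
R6=104+4=108
R3=3+1=4
CMP R3, 9  (cmp 4,9)
JLT body: taken
R2=M[108]=0
R1=18+0=18
R6=108+4=112
R3=4+1=5
CMP R3, 9  (cmp 5,9)
JLT body: taken
R2=M[112]=0
R1=18+0=18
R6=112+4=116
R3=5+1=6
CMP R3, 9  (cmp 6,9)
JLT body: taken
R2=M[116]=19
R1=18+19=37
R6=116+4=120
R3=6+1=7
CMP R3, 9  (cmp 7,9)
JLT body: taken
R2=M[120]=-8
R1=37+(-8)=29
R6=120+4=124
R3=7+1=8
CMP R3, 9  (cmp 8,9)
JLT body: taken
R2=M[124]=-2
R1=29+(-2)=27
R6=124+4=128
R3=8+1=9
CMP R3, 9  (cmp 9,9)
JLT body: not taken
R1=27^6=29
halt.
Total executed instructions: 48.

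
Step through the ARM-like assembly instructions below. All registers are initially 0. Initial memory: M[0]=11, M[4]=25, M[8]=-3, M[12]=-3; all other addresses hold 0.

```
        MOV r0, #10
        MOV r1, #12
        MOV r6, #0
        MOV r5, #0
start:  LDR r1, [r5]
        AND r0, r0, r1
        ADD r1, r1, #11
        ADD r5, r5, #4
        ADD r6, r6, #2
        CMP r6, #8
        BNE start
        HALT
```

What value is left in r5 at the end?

after MOV r0, #10: r0=10
after MOV r1, #12: r1=12
after MOV r6, #0: r6=0
after MOV r5, #0: r5=0
after LDR r1, [r5]: r1=M[0]=11
after AND r0, r0, r1: r0=10&11=10
after ADD r1, r1, #11: r1=11+11=22
after ADD r5, r5, #4: r5=0+4=4
after ADD r6, r6, #2: r6=0+2=2
CMP r6, #8  (cmp 2,8)
BNE start: taken
after LDR r1, [r5]: r1=M[4]=25
after AND r0, r0, r1: r0=10&25=8
after ADD r1, r1, #11: r1=25+11=36
after ADD r5, r5, #4: r5=4+4=8
after ADD r6, r6, #2: r6=2+2=4
CMP r6, #8  (cmp 4,8)
BNE start: taken
after LDR r1, [r5]: r1=M[8]=-3
after AND r0, r0, r1: r0=8&(-3)=8
after ADD r1, r1, #11: r1=(-3)+11=8
after ADD r5, r5, #4: r5=8+4=12
after ADD r6, r6, #2: r6=4+2=6
CMP r6, #8  (cmp 6,8)
BNE start: taken
after LDR r1, [r5]: r1=M[12]=-3
after AND r0, r0, r1: r0=8&(-3)=8
after ADD r1, r1, #11: r1=(-3)+11=8
after ADD r5, r5, #4: r5=12+4=16
after ADD r6, r6, #2: r6=6+2=8
CMP r6, #8  (cmp 8,8)
BNE start: not taken
halt.

16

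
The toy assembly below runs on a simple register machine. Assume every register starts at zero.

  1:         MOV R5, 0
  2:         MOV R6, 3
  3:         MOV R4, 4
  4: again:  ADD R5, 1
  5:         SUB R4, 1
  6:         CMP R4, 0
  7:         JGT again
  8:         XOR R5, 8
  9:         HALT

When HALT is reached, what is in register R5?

after MOV R5, 0: R5=0
after MOV R6, 3: R6=3
after MOV R4, 4: R4=4
after ADD R5, 1: R5=0+1=1
after SUB R4, 1: R4=4-1=3
CMP R4, 0  (cmp 3,0)
JGT again: taken
after ADD R5, 1: R5=1+1=2
after SUB R4, 1: R4=3-1=2
CMP R4, 0  (cmp 2,0)
JGT again: taken
after ADD R5, 1: R5=2+1=3
after SUB R4, 1: R4=2-1=1
CMP R4, 0  (cmp 1,0)
JGT again: taken
after ADD R5, 1: R5=3+1=4
after SUB R4, 1: R4=1-1=0
CMP R4, 0  (cmp 0,0)
JGT again: not taken
after XOR R5, 8: R5=4^8=12
halt.

12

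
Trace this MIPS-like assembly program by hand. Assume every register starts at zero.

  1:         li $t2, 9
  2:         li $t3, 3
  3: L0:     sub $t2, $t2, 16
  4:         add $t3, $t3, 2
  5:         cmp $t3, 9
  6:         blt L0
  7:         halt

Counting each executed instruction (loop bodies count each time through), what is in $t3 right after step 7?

after li $t2, 9: $t2=9
after li $t3, 3: $t3=3
after sub $t2, $t2, 16: $t2=9-16=-7
after add $t3, $t3, 2: $t3=3+2=5
cmp $t3, 9  (cmp 5,9)
blt L0: taken
after sub $t2, $t2, 16: $t2=(-7)-16=-23
After step 7: $t3 = 5.

5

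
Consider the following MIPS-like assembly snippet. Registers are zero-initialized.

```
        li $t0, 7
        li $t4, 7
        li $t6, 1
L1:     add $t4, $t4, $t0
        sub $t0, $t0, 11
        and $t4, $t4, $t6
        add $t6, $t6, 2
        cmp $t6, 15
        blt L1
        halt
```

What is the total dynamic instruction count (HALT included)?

li $t0, 7 → $t0=7
li $t4, 7 → $t4=7
li $t6, 1 → $t6=1
add $t4, $t4, $t0 → $t4=7+7=14
sub $t0, $t0, 11 → $t0=7-11=-4
and $t4, $t4, $t6 → $t4=14&1=0
add $t6, $t6, 2 → $t6=1+2=3
cmp $t6, 15  (cmp 3,15)
blt L1: taken
add $t4, $t4, $t0 → $t4=0+(-4)=-4
sub $t0, $t0, 11 → $t0=(-4)-11=-15
and $t4, $t4, $t6 → $t4=(-4)&3=0
add $t6, $t6, 2 → $t6=3+2=5
cmp $t6, 15  (cmp 5,15)
blt L1: taken
add $t4, $t4, $t0 → $t4=0+(-15)=-15
sub $t0, $t0, 11 → $t0=(-15)-11=-26
and $t4, $t4, $t6 → $t4=(-15)&5=1
add $t6, $t6, 2 → $t6=5+2=7
cmp $t6, 15  (cmp 7,15)
blt L1: taken
add $t4, $t4, $t0 → $t4=1+(-26)=-25
sub $t0, $t0, 11 → $t0=(-26)-11=-37
and $t4, $t4, $t6 → $t4=(-25)&7=7
add $t6, $t6, 2 → $t6=7+2=9
cmp $t6, 15  (cmp 9,15)
blt L1: taken
add $t4, $t4, $t0 → $t4=7+(-37)=-30
sub $t0, $t0, 11 → $t0=(-37)-11=-48
and $t4, $t4, $t6 → $t4=(-30)&9=0
add $t6, $t6, 2 → $t6=9+2=11
cmp $t6, 15  (cmp 11,15)
blt L1: taken
add $t4, $t4, $t0 → $t4=0+(-48)=-48
sub $t0, $t0, 11 → $t0=(-48)-11=-59
and $t4, $t4, $t6 → $t4=(-48)&11=0
add $t6, $t6, 2 → $t6=11+2=13
cmp $t6, 15  (cmp 13,15)
blt L1: taken
add $t4, $t4, $t0 → $t4=0+(-59)=-59
sub $t0, $t0, 11 → $t0=(-59)-11=-70
and $t4, $t4, $t6 → $t4=(-59)&13=5
add $t6, $t6, 2 → $t6=13+2=15
cmp $t6, 15  (cmp 15,15)
blt L1: not taken
halt.
Total executed instructions: 46.

46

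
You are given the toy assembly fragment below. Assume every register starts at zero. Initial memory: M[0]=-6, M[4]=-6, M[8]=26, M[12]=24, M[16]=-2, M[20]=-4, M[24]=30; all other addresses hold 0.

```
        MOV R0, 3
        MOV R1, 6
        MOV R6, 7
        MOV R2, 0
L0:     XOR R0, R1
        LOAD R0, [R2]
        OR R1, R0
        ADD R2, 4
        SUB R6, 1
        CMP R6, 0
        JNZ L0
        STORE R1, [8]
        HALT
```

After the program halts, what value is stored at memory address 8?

-2

after MOV R0, 3: R0=3
after MOV R1, 6: R1=6
after MOV R6, 7: R6=7
after MOV R2, 0: R2=0
after XOR R0, R1: R0=3^6=5
after LOAD R0, [R2]: R0=M[0]=-6
after OR R1, R0: R1=6|(-6)=-2
after ADD R2, 4: R2=0+4=4
after SUB R6, 1: R6=7-1=6
CMP R6, 0  (cmp 6,0)
JNZ L0: taken
after XOR R0, R1: R0=(-6)^(-2)=4
after LOAD R0, [R2]: R0=M[4]=-6
after OR R1, R0: R1=(-2)|(-6)=-2
after ADD R2, 4: R2=4+4=8
after SUB R6, 1: R6=6-1=5
CMP R6, 0  (cmp 5,0)
JNZ L0: taken
after XOR R0, R1: R0=(-6)^(-2)=4
after LOAD R0, [R2]: R0=M[8]=26
after OR R1, R0: R1=(-2)|26=-2
after ADD R2, 4: R2=8+4=12
after SUB R6, 1: R6=5-1=4
CMP R6, 0  (cmp 4,0)
JNZ L0: taken
after XOR R0, R1: R0=26^(-2)=-28
after LOAD R0, [R2]: R0=M[12]=24
after OR R1, R0: R1=(-2)|24=-2
after ADD R2, 4: R2=12+4=16
after SUB R6, 1: R6=4-1=3
CMP R6, 0  (cmp 3,0)
JNZ L0: taken
after XOR R0, R1: R0=24^(-2)=-26
after LOAD R0, [R2]: R0=M[16]=-2
after OR R1, R0: R1=(-2)|(-2)=-2
after ADD R2, 4: R2=16+4=20
after SUB R6, 1: R6=3-1=2
CMP R6, 0  (cmp 2,0)
JNZ L0: taken
after XOR R0, R1: R0=(-2)^(-2)=0
after LOAD R0, [R2]: R0=M[20]=-4
after OR R1, R0: R1=(-2)|(-4)=-2
after ADD R2, 4: R2=20+4=24
after SUB R6, 1: R6=2-1=1
CMP R6, 0  (cmp 1,0)
JNZ L0: taken
after XOR R0, R1: R0=(-4)^(-2)=2
after LOAD R0, [R2]: R0=M[24]=30
after OR R1, R0: R1=(-2)|30=-2
after ADD R2, 4: R2=24+4=28
after SUB R6, 1: R6=1-1=0
CMP R6, 0  (cmp 0,0)
JNZ L0: not taken
STORE R1, [8] → M[8]=-2
halt.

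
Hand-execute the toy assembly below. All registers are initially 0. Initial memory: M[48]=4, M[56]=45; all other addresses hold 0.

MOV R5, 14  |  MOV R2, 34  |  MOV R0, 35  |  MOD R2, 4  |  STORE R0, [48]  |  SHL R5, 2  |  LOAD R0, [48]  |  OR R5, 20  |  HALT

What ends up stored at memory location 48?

MOV R5, 14 → R5=14
MOV R2, 34 → R2=34
MOV R0, 35 → R0=35
MOD R2, 4 → R2=34%4=2
STORE R0, [48] → M[48]=35
SHL R5, 2 → R5=14<<2=56
LOAD R0, [48] → R0=M[48]=35
OR R5, 20 → R5=56|20=60
halt.

35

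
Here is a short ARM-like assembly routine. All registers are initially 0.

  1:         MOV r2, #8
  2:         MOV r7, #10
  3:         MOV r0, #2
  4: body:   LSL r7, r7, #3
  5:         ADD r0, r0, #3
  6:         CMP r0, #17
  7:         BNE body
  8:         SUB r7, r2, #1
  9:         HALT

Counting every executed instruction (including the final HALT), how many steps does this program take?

25

r2=8
r7=10
r0=2
r7=10<<3=80
r0=2+3=5
CMP r0, #17  (cmp 5,17)
BNE body: taken
r7=80<<3=640
r0=5+3=8
CMP r0, #17  (cmp 8,17)
BNE body: taken
r7=640<<3=5120
r0=8+3=11
CMP r0, #17  (cmp 11,17)
BNE body: taken
r7=5120<<3=40960
r0=11+3=14
CMP r0, #17  (cmp 14,17)
BNE body: taken
r7=40960<<3=327680
r0=14+3=17
CMP r0, #17  (cmp 17,17)
BNE body: not taken
r7=8-1=7
halt.
Total executed instructions: 25.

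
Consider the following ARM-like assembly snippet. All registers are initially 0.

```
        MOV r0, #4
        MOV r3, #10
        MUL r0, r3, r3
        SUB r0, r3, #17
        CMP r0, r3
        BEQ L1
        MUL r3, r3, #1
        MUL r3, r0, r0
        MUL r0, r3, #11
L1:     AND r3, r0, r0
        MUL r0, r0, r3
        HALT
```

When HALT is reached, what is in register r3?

539

after MOV r0, #4: r0=4
after MOV r3, #10: r3=10
after MUL r0, r3, r3: r0=10*10=100
after SUB r0, r3, #17: r0=10-17=-7
CMP r0, r3  (cmp -7,10)
BEQ L1: not taken
after MUL r3, r3, #1: r3=10*1=10
after MUL r3, r0, r0: r3=(-7)*(-7)=49
after MUL r0, r3, #11: r0=49*11=539
after AND r3, r0, r0: r3=539&539=539
after MUL r0, r0, r3: r0=539*539=290521
halt.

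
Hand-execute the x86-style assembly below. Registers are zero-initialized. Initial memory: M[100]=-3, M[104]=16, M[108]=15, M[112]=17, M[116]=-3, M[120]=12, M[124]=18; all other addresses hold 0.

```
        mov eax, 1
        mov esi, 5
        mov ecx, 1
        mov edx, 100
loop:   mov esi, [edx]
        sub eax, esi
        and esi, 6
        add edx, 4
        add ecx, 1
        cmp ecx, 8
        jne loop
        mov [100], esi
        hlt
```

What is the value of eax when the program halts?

after mov eax, 1: eax=1
after mov esi, 5: esi=5
after mov ecx, 1: ecx=1
after mov edx, 100: edx=100
after mov esi, [edx]: esi=M[100]=-3
after sub eax, esi: eax=1-(-3)=4
after and esi, 6: esi=(-3)&6=4
after add edx, 4: edx=100+4=104
after add ecx, 1: ecx=1+1=2
cmp ecx, 8  (cmp 2,8)
jne loop: taken
after mov esi, [edx]: esi=M[104]=16
after sub eax, esi: eax=4-16=-12
after and esi, 6: esi=16&6=0
after add edx, 4: edx=104+4=108
after add ecx, 1: ecx=2+1=3
cmp ecx, 8  (cmp 3,8)
jne loop: taken
after mov esi, [edx]: esi=M[108]=15
after sub eax, esi: eax=(-12)-15=-27
after and esi, 6: esi=15&6=6
after add edx, 4: edx=108+4=112
after add ecx, 1: ecx=3+1=4
cmp ecx, 8  (cmp 4,8)
jne loop: taken
after mov esi, [edx]: esi=M[112]=17
after sub eax, esi: eax=(-27)-17=-44
after and esi, 6: esi=17&6=0
after add edx, 4: edx=112+4=116
after add ecx, 1: ecx=4+1=5
cmp ecx, 8  (cmp 5,8)
jne loop: taken
after mov esi, [edx]: esi=M[116]=-3
after sub eax, esi: eax=(-44)-(-3)=-41
after and esi, 6: esi=(-3)&6=4
after add edx, 4: edx=116+4=120
after add ecx, 1: ecx=5+1=6
cmp ecx, 8  (cmp 6,8)
jne loop: taken
after mov esi, [edx]: esi=M[120]=12
after sub eax, esi: eax=(-41)-12=-53
after and esi, 6: esi=12&6=4
after add edx, 4: edx=120+4=124
after add ecx, 1: ecx=6+1=7
cmp ecx, 8  (cmp 7,8)
jne loop: taken
after mov esi, [edx]: esi=M[124]=18
after sub eax, esi: eax=(-53)-18=-71
after and esi, 6: esi=18&6=2
after add edx, 4: edx=124+4=128
after add ecx, 1: ecx=7+1=8
cmp ecx, 8  (cmp 8,8)
jne loop: not taken
mov [100], esi → M[100]=2
halt.

-71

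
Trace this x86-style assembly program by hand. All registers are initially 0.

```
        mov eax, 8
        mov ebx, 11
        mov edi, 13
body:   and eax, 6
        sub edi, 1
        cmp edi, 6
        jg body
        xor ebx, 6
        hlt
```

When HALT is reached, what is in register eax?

mov eax, 8 → eax=8
mov ebx, 11 → ebx=11
mov edi, 13 → edi=13
and eax, 6 → eax=8&6=0
sub edi, 1 → edi=13-1=12
cmp edi, 6  (cmp 12,6)
jg body: taken
and eax, 6 → eax=0&6=0
sub edi, 1 → edi=12-1=11
cmp edi, 6  (cmp 11,6)
jg body: taken
and eax, 6 → eax=0&6=0
sub edi, 1 → edi=11-1=10
cmp edi, 6  (cmp 10,6)
jg body: taken
and eax, 6 → eax=0&6=0
sub edi, 1 → edi=10-1=9
cmp edi, 6  (cmp 9,6)
jg body: taken
and eax, 6 → eax=0&6=0
sub edi, 1 → edi=9-1=8
cmp edi, 6  (cmp 8,6)
jg body: taken
and eax, 6 → eax=0&6=0
sub edi, 1 → edi=8-1=7
cmp edi, 6  (cmp 7,6)
jg body: taken
and eax, 6 → eax=0&6=0
sub edi, 1 → edi=7-1=6
cmp edi, 6  (cmp 6,6)
jg body: not taken
xor ebx, 6 → ebx=11^6=13
halt.

0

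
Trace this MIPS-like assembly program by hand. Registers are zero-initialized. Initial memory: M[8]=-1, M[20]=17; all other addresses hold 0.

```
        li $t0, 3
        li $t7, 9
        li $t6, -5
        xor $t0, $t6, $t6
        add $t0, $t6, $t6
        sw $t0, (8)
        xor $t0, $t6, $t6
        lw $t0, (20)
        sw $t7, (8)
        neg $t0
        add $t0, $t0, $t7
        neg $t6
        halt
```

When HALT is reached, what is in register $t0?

-8

li $t0, 3 → $t0=3
li $t7, 9 → $t7=9
li $t6, -5 → $t6=-5
xor $t0, $t6, $t6 → $t0=(-5)^(-5)=0
add $t0, $t6, $t6 → $t0=(-5)+(-5)=-10
sw $t0, (8) → M[8]=-10
xor $t0, $t6, $t6 → $t0=(-5)^(-5)=0
lw $t0, (20) → $t0=M[20]=17
sw $t7, (8) → M[8]=9
neg $t0 → $t0=-(17)=-17
add $t0, $t0, $t7 → $t0=(-17)+9=-8
neg $t6 → $t6=-(-5)=5
halt.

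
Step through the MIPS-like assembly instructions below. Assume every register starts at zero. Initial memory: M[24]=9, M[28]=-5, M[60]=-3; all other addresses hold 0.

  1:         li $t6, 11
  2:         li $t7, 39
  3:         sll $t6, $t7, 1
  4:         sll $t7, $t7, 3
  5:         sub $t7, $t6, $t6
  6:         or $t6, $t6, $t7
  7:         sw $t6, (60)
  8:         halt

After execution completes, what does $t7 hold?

after li $t6, 11: $t6=11
after li $t7, 39: $t7=39
after sll $t6, $t7, 1: $t6=39<<1=78
after sll $t7, $t7, 3: $t7=39<<3=312
after sub $t7, $t6, $t6: $t7=78-78=0
after or $t6, $t6, $t7: $t6=78|0=78
sw $t6, (60) → M[60]=78
halt.

0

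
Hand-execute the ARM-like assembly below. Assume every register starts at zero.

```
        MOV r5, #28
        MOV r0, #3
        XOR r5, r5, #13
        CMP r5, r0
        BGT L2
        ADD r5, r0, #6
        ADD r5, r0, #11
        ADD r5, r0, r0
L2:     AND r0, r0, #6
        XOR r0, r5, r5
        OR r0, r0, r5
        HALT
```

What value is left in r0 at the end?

after MOV r5, #28: r5=28
after MOV r0, #3: r0=3
after XOR r5, r5, #13: r5=28^13=17
CMP r5, r0  (cmp 17,3)
BGT L2: taken
after AND r0, r0, #6: r0=3&6=2
after XOR r0, r5, r5: r0=17^17=0
after OR r0, r0, r5: r0=0|17=17
halt.

17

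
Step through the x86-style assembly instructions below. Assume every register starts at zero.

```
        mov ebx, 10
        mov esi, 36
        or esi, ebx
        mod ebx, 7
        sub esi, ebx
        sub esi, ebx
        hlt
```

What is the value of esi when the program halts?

40

mov ebx, 10 → ebx=10
mov esi, 36 → esi=36
or esi, ebx → esi=36|10=46
mod ebx, 7 → ebx=10%7=3
sub esi, ebx → esi=46-3=43
sub esi, ebx → esi=43-3=40
halt.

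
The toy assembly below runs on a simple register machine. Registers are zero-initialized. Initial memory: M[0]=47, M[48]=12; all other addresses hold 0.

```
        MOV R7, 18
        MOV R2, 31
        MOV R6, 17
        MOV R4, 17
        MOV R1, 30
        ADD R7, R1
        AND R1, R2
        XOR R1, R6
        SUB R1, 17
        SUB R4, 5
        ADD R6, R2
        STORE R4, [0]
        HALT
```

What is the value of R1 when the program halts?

-2

MOV R7, 18 → R7=18
MOV R2, 31 → R2=31
MOV R6, 17 → R6=17
MOV R4, 17 → R4=17
MOV R1, 30 → R1=30
ADD R7, R1 → R7=18+30=48
AND R1, R2 → R1=30&31=30
XOR R1, R6 → R1=30^17=15
SUB R1, 17 → R1=15-17=-2
SUB R4, 5 → R4=17-5=12
ADD R6, R2 → R6=17+31=48
STORE R4, [0] → M[0]=12
halt.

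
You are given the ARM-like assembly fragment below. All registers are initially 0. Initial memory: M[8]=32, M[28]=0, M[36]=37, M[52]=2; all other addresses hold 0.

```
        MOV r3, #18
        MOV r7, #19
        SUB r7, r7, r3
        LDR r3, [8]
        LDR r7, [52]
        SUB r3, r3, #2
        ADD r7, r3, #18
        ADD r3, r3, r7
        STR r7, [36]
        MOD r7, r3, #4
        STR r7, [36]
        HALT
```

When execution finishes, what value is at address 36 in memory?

after MOV r3, #18: r3=18
after MOV r7, #19: r7=19
after SUB r7, r7, r3: r7=19-18=1
after LDR r3, [8]: r3=M[8]=32
after LDR r7, [52]: r7=M[52]=2
after SUB r3, r3, #2: r3=32-2=30
after ADD r7, r3, #18: r7=30+18=48
after ADD r3, r3, r7: r3=30+48=78
STR r7, [36] → M[36]=48
after MOD r7, r3, #4: r7=78%4=2
STR r7, [36] → M[36]=2
halt.

2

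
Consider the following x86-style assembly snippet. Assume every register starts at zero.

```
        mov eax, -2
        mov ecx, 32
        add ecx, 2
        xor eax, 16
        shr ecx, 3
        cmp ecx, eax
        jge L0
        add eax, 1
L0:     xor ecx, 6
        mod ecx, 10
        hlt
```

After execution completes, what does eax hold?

after mov eax, -2: eax=-2
after mov ecx, 32: ecx=32
after add ecx, 2: ecx=32+2=34
after xor eax, 16: eax=(-2)^16=-18
after shr ecx, 3: ecx=34>>3=4
cmp ecx, eax  (cmp 4,-18)
jge L0: taken
after xor ecx, 6: ecx=4^6=2
after mod ecx, 10: ecx=2%10=2
halt.

-18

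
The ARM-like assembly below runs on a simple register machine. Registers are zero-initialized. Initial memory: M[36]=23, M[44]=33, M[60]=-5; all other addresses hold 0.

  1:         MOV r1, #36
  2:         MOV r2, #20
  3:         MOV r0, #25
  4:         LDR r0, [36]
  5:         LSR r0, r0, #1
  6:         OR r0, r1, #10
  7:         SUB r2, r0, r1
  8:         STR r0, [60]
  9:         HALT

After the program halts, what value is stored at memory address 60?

46

after MOV r1, #36: r1=36
after MOV r2, #20: r2=20
after MOV r0, #25: r0=25
after LDR r0, [36]: r0=M[36]=23
after LSR r0, r0, #1: r0=23>>1=11
after OR r0, r1, #10: r0=36|10=46
after SUB r2, r0, r1: r2=46-36=10
STR r0, [60] → M[60]=46
halt.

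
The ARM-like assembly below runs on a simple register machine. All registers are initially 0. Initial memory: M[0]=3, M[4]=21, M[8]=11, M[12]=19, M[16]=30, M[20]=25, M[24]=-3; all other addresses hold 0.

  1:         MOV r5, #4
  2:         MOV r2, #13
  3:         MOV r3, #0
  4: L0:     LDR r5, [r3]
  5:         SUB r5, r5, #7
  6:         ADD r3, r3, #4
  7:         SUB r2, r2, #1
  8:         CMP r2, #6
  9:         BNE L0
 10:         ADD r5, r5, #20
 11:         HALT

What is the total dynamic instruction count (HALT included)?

after MOV r5, #4: r5=4
after MOV r2, #13: r2=13
after MOV r3, #0: r3=0
after LDR r5, [r3]: r5=M[0]=3
after SUB r5, r5, #7: r5=3-7=-4
after ADD r3, r3, #4: r3=0+4=4
after SUB r2, r2, #1: r2=13-1=12
CMP r2, #6  (cmp 12,6)
BNE L0: taken
after LDR r5, [r3]: r5=M[4]=21
after SUB r5, r5, #7: r5=21-7=14
after ADD r3, r3, #4: r3=4+4=8
after SUB r2, r2, #1: r2=12-1=11
CMP r2, #6  (cmp 11,6)
BNE L0: taken
after LDR r5, [r3]: r5=M[8]=11
after SUB r5, r5, #7: r5=11-7=4
after ADD r3, r3, #4: r3=8+4=12
after SUB r2, r2, #1: r2=11-1=10
CMP r2, #6  (cmp 10,6)
BNE L0: taken
after LDR r5, [r3]: r5=M[12]=19
after SUB r5, r5, #7: r5=19-7=12
after ADD r3, r3, #4: r3=12+4=16
after SUB r2, r2, #1: r2=10-1=9
CMP r2, #6  (cmp 9,6)
BNE L0: taken
after LDR r5, [r3]: r5=M[16]=30
after SUB r5, r5, #7: r5=30-7=23
after ADD r3, r3, #4: r3=16+4=20
after SUB r2, r2, #1: r2=9-1=8
CMP r2, #6  (cmp 8,6)
BNE L0: taken
after LDR r5, [r3]: r5=M[20]=25
after SUB r5, r5, #7: r5=25-7=18
after ADD r3, r3, #4: r3=20+4=24
after SUB r2, r2, #1: r2=8-1=7
CMP r2, #6  (cmp 7,6)
BNE L0: taken
after LDR r5, [r3]: r5=M[24]=-3
after SUB r5, r5, #7: r5=(-3)-7=-10
after ADD r3, r3, #4: r3=24+4=28
after SUB r2, r2, #1: r2=7-1=6
CMP r2, #6  (cmp 6,6)
BNE L0: not taken
after ADD r5, r5, #20: r5=(-10)+20=10
halt.
Total executed instructions: 47.

47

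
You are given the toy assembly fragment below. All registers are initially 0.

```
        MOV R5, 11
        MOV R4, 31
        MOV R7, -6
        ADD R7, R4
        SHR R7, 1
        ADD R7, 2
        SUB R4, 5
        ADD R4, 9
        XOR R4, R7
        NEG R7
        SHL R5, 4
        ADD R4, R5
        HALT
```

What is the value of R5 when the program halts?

176

R5=11
R4=31
R7=-6
R7=(-6)+31=25
R7=25>>1=12
R7=12+2=14
R4=31-5=26
R4=26+9=35
R4=35^14=45
R7=-(14)=-14
R5=11<<4=176
R4=45+176=221
halt.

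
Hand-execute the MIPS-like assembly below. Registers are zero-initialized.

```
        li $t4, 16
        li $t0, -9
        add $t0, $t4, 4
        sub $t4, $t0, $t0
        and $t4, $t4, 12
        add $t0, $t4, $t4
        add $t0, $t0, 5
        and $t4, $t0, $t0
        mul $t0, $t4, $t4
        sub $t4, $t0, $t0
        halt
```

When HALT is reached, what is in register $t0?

after li $t4, 16: $t4=16
after li $t0, -9: $t0=-9
after add $t0, $t4, 4: $t0=16+4=20
after sub $t4, $t0, $t0: $t4=20-20=0
after and $t4, $t4, 12: $t4=0&12=0
after add $t0, $t4, $t4: $t0=0+0=0
after add $t0, $t0, 5: $t0=0+5=5
after and $t4, $t0, $t0: $t4=5&5=5
after mul $t0, $t4, $t4: $t0=5*5=25
after sub $t4, $t0, $t0: $t4=25-25=0
halt.

25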